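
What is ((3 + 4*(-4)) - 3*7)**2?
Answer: 1156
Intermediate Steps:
((3 + 4*(-4)) - 3*7)**2 = ((3 - 16) - 21)**2 = (-13 - 21)**2 = (-34)**2 = 1156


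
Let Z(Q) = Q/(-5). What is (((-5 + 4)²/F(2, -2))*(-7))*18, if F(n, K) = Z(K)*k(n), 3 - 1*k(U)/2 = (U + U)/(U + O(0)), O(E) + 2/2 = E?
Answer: 315/2 ≈ 157.50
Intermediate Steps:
O(E) = -1 + E
Z(Q) = -Q/5 (Z(Q) = Q*(-⅕) = -Q/5)
k(U) = 6 - 4*U/(-1 + U) (k(U) = 6 - 2*(U + U)/(U + (-1 + 0)) = 6 - 2*2*U/(U - 1) = 6 - 2*2*U/(-1 + U) = 6 - 4*U/(-1 + U))
F(n, K) = -2*K*(-3 + n)/(5*(-1 + n)) (F(n, K) = (-K/5)*(2*(-3 + n)/(-1 + n)) = -2*K*(-3 + n)/(5*(-1 + n)))
(((-5 + 4)²/F(2, -2))*(-7))*18 = (((-5 + 4)²/(((⅖)*(-2)*(3 - 1*2)/(-1 + 2))))*(-7))*18 = (((-1)²/(((⅖)*(-2)*(3 - 2)/1)))*(-7))*18 = ((1/((⅖)*(-2)*1*1))*(-7))*18 = ((1/(-⅘))*(-7))*18 = ((1*(-5/4))*(-7))*18 = -5/4*(-7)*18 = (35/4)*18 = 315/2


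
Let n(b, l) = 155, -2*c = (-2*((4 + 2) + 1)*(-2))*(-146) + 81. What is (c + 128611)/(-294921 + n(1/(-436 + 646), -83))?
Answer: -261229/589532 ≈ -0.44311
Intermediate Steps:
c = 4007/2 (c = -((-2*((4 + 2) + 1)*(-2))*(-146) + 81)/2 = -((-2*(6 + 1)*(-2))*(-146) + 81)/2 = -((-2*7*(-2))*(-146) + 81)/2 = -(-14*(-2)*(-146) + 81)/2 = -(28*(-146) + 81)/2 = -(-4088 + 81)/2 = -½*(-4007) = 4007/2 ≈ 2003.5)
(c + 128611)/(-294921 + n(1/(-436 + 646), -83)) = (4007/2 + 128611)/(-294921 + 155) = (261229/2)/(-294766) = (261229/2)*(-1/294766) = -261229/589532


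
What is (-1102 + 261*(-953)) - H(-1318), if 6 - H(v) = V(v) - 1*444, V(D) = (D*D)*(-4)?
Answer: -7198781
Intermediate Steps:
V(D) = -4*D² (V(D) = D²*(-4) = -4*D²)
H(v) = 450 + 4*v² (H(v) = 6 - (-4*v² - 1*444) = 6 - (-4*v² - 444) = 6 - (-444 - 4*v²) = 6 + (444 + 4*v²) = 450 + 4*v²)
(-1102 + 261*(-953)) - H(-1318) = (-1102 + 261*(-953)) - (450 + 4*(-1318)²) = (-1102 - 248733) - (450 + 4*1737124) = -249835 - (450 + 6948496) = -249835 - 1*6948946 = -249835 - 6948946 = -7198781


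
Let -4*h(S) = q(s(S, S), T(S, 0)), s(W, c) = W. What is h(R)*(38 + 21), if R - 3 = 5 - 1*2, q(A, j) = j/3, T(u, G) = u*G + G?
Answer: 0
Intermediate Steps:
T(u, G) = G + G*u (T(u, G) = G*u + G = G + G*u)
q(A, j) = j/3 (q(A, j) = j*(⅓) = j/3)
R = 6 (R = 3 + (5 - 1*2) = 3 + (5 - 2) = 3 + 3 = 6)
h(S) = 0 (h(S) = -0*(1 + S)/12 = -0/12 = -¼*0 = 0)
h(R)*(38 + 21) = 0*(38 + 21) = 0*59 = 0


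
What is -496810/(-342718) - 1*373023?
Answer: -63920599852/171359 ≈ -3.7302e+5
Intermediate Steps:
-496810/(-342718) - 1*373023 = -496810*(-1/342718) - 373023 = 248405/171359 - 373023 = -63920599852/171359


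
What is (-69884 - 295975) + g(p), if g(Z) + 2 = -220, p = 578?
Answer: -366081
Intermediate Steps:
g(Z) = -222 (g(Z) = -2 - 220 = -222)
(-69884 - 295975) + g(p) = (-69884 - 295975) - 222 = -365859 - 222 = -366081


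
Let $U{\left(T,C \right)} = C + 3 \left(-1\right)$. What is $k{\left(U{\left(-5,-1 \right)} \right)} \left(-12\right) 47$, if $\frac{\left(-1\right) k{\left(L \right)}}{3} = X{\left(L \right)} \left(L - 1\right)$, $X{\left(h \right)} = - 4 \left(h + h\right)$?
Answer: $-270720$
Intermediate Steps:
$X{\left(h \right)} = - 8 h$ ($X{\left(h \right)} = - 4 \cdot 2 h = - 8 h$)
$U{\left(T,C \right)} = -3 + C$ ($U{\left(T,C \right)} = C - 3 = -3 + C$)
$k{\left(L \right)} = 24 L \left(-1 + L\right)$ ($k{\left(L \right)} = - 3 - 8 L \left(L - 1\right) = - 3 - 8 L \left(-1 + L\right) = - 3 \left(- 8 L \left(-1 + L\right)\right) = 24 L \left(-1 + L\right)$)
$k{\left(U{\left(-5,-1 \right)} \right)} \left(-12\right) 47 = 24 \left(-3 - 1\right) \left(-1 - 4\right) \left(-12\right) 47 = 24 \left(-4\right) \left(-1 - 4\right) \left(-12\right) 47 = 24 \left(-4\right) \left(-5\right) \left(-12\right) 47 = 480 \left(-12\right) 47 = \left(-5760\right) 47 = -270720$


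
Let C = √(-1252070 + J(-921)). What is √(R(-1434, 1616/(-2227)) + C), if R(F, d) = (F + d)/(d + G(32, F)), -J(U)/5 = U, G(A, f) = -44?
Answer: √(79562031734 + 2480239204*I*√1247465)/49802 ≈ 23.973 + 23.295*I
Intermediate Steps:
J(U) = -5*U
R(F, d) = (F + d)/(-44 + d) (R(F, d) = (F + d)/(d - 44) = (F + d)/(-44 + d))
C = I*√1247465 (C = √(-1252070 - 5*(-921)) = √(-1252070 + 4605) = √(-1247465) = I*√1247465 ≈ 1116.9*I)
√(R(-1434, 1616/(-2227)) + C) = √((-1434 + 1616/(-2227))/(-44 + 1616/(-2227)) + I*√1247465) = √((-1434 + 1616*(-1/2227))/(-44 + 1616*(-1/2227)) + I*√1247465) = √((-1434 - 1616/2227)/(-44 - 1616/2227) + I*√1247465) = √(-3195134/2227/(-99604/2227) + I*√1247465) = √(-2227/99604*(-3195134/2227) + I*√1247465) = √(1597567/49802 + I*√1247465)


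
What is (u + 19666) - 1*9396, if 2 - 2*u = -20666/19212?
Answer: 197336785/19212 ≈ 10272.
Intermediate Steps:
u = 29545/19212 (u = 1 - (-10333)/19212 = 1 - ½*(-10333/9606) = 1 + 10333/19212 = 29545/19212 ≈ 1.5378)
(u + 19666) - 1*9396 = (29545/19212 + 19666) - 1*9396 = 377852737/19212 - 9396 = 197336785/19212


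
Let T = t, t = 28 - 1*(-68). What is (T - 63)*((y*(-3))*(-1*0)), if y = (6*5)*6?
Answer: 0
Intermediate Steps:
t = 96 (t = 28 + 68 = 96)
T = 96
y = 180 (y = 30*6 = 180)
(T - 63)*((y*(-3))*(-1*0)) = (96 - 63)*((180*(-3))*(-1*0)) = 33*(-540*0) = 33*0 = 0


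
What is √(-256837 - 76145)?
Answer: 3*I*√36998 ≈ 577.05*I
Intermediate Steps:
√(-256837 - 76145) = √(-332982) = 3*I*√36998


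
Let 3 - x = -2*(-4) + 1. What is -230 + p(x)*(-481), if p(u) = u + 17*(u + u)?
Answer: 100780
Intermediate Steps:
x = -6 (x = 3 - (-2*(-4) + 1) = 3 - (8 + 1) = 3 - 1*9 = 3 - 9 = -6)
p(u) = 35*u (p(u) = u + 17*(2*u) = u + 34*u = 35*u)
-230 + p(x)*(-481) = -230 + (35*(-6))*(-481) = -230 - 210*(-481) = -230 + 101010 = 100780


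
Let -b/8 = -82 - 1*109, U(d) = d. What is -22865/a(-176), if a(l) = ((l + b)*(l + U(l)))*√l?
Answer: -22865*I*√11/20939776 ≈ -0.0036216*I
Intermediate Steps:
b = 1528 (b = -8*(-82 - 1*109) = -8*(-82 - 109) = -8*(-191) = 1528)
a(l) = 2*l^(3/2)*(1528 + l) (a(l) = ((l + 1528)*(l + l))*√l = ((1528 + l)*(2*l))*√l = (2*l*(1528 + l))*√l = 2*l^(3/2)*(1528 + l))
-22865/a(-176) = -22865*I*√11/(15488*(1528 - 176)) = -22865*I*√11/20939776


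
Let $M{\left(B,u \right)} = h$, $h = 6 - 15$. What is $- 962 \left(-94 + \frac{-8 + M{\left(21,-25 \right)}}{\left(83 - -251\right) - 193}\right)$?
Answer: $\frac{12766702}{141} \approx 90544.0$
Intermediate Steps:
$h = -9$ ($h = 6 - 15 = -9$)
$M{\left(B,u \right)} = -9$
$- 962 \left(-94 + \frac{-8 + M{\left(21,-25 \right)}}{\left(83 - -251\right) - 193}\right) = - 962 \left(-94 + \frac{-8 - 9}{\left(83 - -251\right) - 193}\right) = - 962 \left(-94 - \frac{17}{\left(83 + 251\right) - 193}\right) = - 962 \left(-94 - \frac{17}{334 - 193}\right) = - 962 \left(-94 - \frac{17}{141}\right) = \left(-962\right) \left(- \frac{13271}{141}\right) = \frac{12766702}{141}$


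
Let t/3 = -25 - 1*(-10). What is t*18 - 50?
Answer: -860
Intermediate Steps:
t = -45 (t = 3*(-25 - 1*(-10)) = 3*(-25 + 10) = 3*(-15) = -45)
t*18 - 50 = -45*18 - 50 = -810 - 50 = -860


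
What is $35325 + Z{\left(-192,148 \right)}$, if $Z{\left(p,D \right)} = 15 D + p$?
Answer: $37353$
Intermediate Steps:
$Z{\left(p,D \right)} = p + 15 D$
$35325 + Z{\left(-192,148 \right)} = 35325 + \left(-192 + 15 \cdot 148\right) = 35325 + \left(-192 + 2220\right) = 35325 + 2028 = 37353$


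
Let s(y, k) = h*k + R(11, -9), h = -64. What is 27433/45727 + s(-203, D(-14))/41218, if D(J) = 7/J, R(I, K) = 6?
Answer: 566235510/942387743 ≈ 0.60085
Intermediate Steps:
s(y, k) = 6 - 64*k (s(y, k) = -64*k + 6 = 6 - 64*k)
27433/45727 + s(-203, D(-14))/41218 = 27433/45727 + (6 - 448/(-14))/41218 = 27433*(1/45727) + (6 - 448*(-1)/14)*(1/41218) = 27433/45727 + (6 - 64*(-½))*(1/41218) = 27433/45727 + (6 + 32)*(1/41218) = 27433/45727 + 38*(1/41218) = 27433/45727 + 19/20609 = 566235510/942387743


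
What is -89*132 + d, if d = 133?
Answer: -11615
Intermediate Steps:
-89*132 + d = -89*132 + 133 = -11748 + 133 = -11615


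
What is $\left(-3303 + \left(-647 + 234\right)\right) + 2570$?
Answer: $-1146$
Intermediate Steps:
$\left(-3303 + \left(-647 + 234\right)\right) + 2570 = \left(-3303 - 413\right) + 2570 = -3716 + 2570 = -1146$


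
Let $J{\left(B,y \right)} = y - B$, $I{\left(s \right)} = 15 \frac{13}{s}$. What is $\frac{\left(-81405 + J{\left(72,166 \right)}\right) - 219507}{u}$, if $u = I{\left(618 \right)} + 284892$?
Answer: $- \frac{61968508}{58687817} \approx -1.0559$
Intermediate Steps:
$I{\left(s \right)} = \frac{195}{s}$
$u = \frac{58687817}{206}$ ($u = \frac{195}{618} + 284892 = 195 \cdot \frac{1}{618} + 284892 = \frac{65}{206} + 284892 = \frac{58687817}{206} \approx 2.8489 \cdot 10^{5}$)
$\frac{\left(-81405 + J{\left(72,166 \right)}\right) - 219507}{u} = \frac{\left(-81405 + \left(166 - 72\right)\right) - 219507}{\frac{58687817}{206}} = \left(\left(-81405 + \left(166 - 72\right)\right) - 219507\right) \frac{206}{58687817} = \left(\left(-81405 + 94\right) - 219507\right) \frac{206}{58687817} = \left(-81311 - 219507\right) \frac{206}{58687817} = \left(-300818\right) \frac{206}{58687817} = - \frac{61968508}{58687817}$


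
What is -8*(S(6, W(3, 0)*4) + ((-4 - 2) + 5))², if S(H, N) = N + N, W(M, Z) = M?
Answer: -4232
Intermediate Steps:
S(H, N) = 2*N
-8*(S(6, W(3, 0)*4) + ((-4 - 2) + 5))² = -8*(2*(3*4) + ((-4 - 2) + 5))² = -8*(2*12 + (-6 + 5))² = -8*(24 - 1)² = -8*23² = -8*529 = -4232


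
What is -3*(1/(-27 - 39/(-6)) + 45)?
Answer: -5529/41 ≈ -134.85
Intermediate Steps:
-3*(1/(-27 - 39/(-6)) + 45) = -3*(1/(-27 - 39*(-⅙)) + 45) = -3*(1/(-27 + 13/2) + 45) = -3*(1/(-41/2) + 45) = -3*(-2/41 + 45) = -3*1843/41 = -5529/41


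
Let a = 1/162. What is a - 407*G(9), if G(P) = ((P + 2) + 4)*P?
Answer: -8901089/162 ≈ -54945.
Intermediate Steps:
G(P) = P*(6 + P) (G(P) = ((2 + P) + 4)*P = (6 + P)*P = P*(6 + P))
a = 1/162 ≈ 0.0061728
a - 407*G(9) = 1/162 - 3663*(6 + 9) = 1/162 - 3663*15 = 1/162 - 407*135 = 1/162 - 54945 = -8901089/162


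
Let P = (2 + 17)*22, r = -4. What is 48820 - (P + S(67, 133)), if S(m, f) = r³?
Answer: 48466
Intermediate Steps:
S(m, f) = -64 (S(m, f) = (-4)³ = -64)
P = 418 (P = 19*22 = 418)
48820 - (P + S(67, 133)) = 48820 - (418 - 64) = 48820 - 1*354 = 48820 - 354 = 48466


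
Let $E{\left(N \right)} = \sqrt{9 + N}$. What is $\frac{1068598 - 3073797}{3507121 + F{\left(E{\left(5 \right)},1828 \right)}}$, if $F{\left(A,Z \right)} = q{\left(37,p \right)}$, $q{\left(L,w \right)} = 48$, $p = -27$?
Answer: $- \frac{2005199}{3507169} \approx -0.57174$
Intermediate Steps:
$F{\left(A,Z \right)} = 48$
$\frac{1068598 - 3073797}{3507121 + F{\left(E{\left(5 \right)},1828 \right)}} = \frac{1068598 - 3073797}{3507121 + 48} = - \frac{2005199}{3507169}$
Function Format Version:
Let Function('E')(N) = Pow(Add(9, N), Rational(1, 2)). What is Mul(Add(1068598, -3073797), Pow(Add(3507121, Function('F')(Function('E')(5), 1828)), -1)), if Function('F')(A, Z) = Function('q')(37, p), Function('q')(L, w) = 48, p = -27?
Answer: Rational(-2005199, 3507169) ≈ -0.57174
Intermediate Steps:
Function('F')(A, Z) = 48
Mul(Add(1068598, -3073797), Pow(Add(3507121, Function('F')(Function('E')(5), 1828)), -1)) = Mul(Add(1068598, -3073797), Pow(Add(3507121, 48), -1)) = Mul(-2005199, Pow(3507169, -1)) = Mul(-2005199, Rational(1, 3507169)) = Rational(-2005199, 3507169)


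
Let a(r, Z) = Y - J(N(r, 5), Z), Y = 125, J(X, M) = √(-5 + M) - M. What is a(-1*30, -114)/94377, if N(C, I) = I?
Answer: 11/94377 - I*√119/94377 ≈ 0.00011655 - 0.00011559*I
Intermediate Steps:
a(r, Z) = 125 + Z - √(-5 + Z) (a(r, Z) = 125 - (√(-5 + Z) - Z) = 125 + (Z - √(-5 + Z)) = 125 + Z - √(-5 + Z))
a(-1*30, -114)/94377 = (125 - 114 - √(-5 - 114))/94377 = (125 - 114 - √(-119))*(1/94377) = (125 - 114 - I*√119)*(1/94377) = (11 - I*√119)*(1/94377) = 11/94377 - I*√119/94377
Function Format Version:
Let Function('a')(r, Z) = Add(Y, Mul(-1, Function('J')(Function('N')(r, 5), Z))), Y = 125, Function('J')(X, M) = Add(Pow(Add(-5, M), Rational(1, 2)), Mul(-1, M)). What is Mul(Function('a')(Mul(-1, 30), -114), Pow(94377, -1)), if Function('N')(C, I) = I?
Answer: Add(Rational(11, 94377), Mul(Rational(-1, 94377), I, Pow(119, Rational(1, 2)))) ≈ Add(0.00011655, Mul(-0.00011559, I))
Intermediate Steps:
Function('a')(r, Z) = Add(125, Z, Mul(-1, Pow(Add(-5, Z), Rational(1, 2)))) (Function('a')(r, Z) = Add(125, Mul(-1, Add(Pow(Add(-5, Z), Rational(1, 2)), Mul(-1, Z)))) = Add(125, Add(Z, Mul(-1, Pow(Add(-5, Z), Rational(1, 2))))) = Add(125, Z, Mul(-1, Pow(Add(-5, Z), Rational(1, 2)))))
Mul(Function('a')(Mul(-1, 30), -114), Pow(94377, -1)) = Mul(Add(125, -114, Mul(-1, Pow(Add(-5, -114), Rational(1, 2)))), Pow(94377, -1)) = Mul(Add(125, -114, Mul(-1, Pow(-119, Rational(1, 2)))), Rational(1, 94377)) = Mul(Add(125, -114, Mul(-1, Mul(I, Pow(119, Rational(1, 2))))), Rational(1, 94377)) = Mul(Add(125, -114, Mul(-1, I, Pow(119, Rational(1, 2)))), Rational(1, 94377)) = Mul(Add(11, Mul(-1, I, Pow(119, Rational(1, 2)))), Rational(1, 94377)) = Add(Rational(11, 94377), Mul(Rational(-1, 94377), I, Pow(119, Rational(1, 2))))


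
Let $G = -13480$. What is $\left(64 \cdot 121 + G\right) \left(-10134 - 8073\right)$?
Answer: $104435352$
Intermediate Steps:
$\left(64 \cdot 121 + G\right) \left(-10134 - 8073\right) = \left(64 \cdot 121 - 13480\right) \left(-10134 - 8073\right) = \left(7744 - 13480\right) \left(-18207\right) = \left(-5736\right) \left(-18207\right) = 104435352$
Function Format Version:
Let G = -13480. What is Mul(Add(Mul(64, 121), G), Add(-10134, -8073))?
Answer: 104435352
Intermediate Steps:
Mul(Add(Mul(64, 121), G), Add(-10134, -8073)) = Mul(Add(Mul(64, 121), -13480), Add(-10134, -8073)) = Mul(Add(7744, -13480), -18207) = Mul(-5736, -18207) = 104435352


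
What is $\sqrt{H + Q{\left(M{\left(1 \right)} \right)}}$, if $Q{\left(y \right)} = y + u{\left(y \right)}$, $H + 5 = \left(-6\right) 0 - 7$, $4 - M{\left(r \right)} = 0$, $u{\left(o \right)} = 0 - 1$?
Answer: $3 i \approx 3.0 i$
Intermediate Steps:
$u{\left(o \right)} = -1$ ($u{\left(o \right)} = 0 - 1 = -1$)
$M{\left(r \right)} = 4$ ($M{\left(r \right)} = 4 - 0 = 4 + 0 = 4$)
$H = -12$ ($H = -5 - 7 = -12$)
$Q{\left(y \right)} = -1 + y$ ($Q{\left(y \right)} = y - 1 = -1 + y$)
$\sqrt{H + Q{\left(M{\left(1 \right)} \right)}} = \sqrt{-12 + \left(-1 + 4\right)} = \sqrt{-12 + 3} = \sqrt{-9} = 3 i$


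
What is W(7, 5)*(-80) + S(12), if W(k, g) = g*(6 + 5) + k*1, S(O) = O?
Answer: -4948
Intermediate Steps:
W(k, g) = k + 11*g (W(k, g) = g*11 + k = 11*g + k = k + 11*g)
W(7, 5)*(-80) + S(12) = (7 + 11*5)*(-80) + 12 = (7 + 55)*(-80) + 12 = 62*(-80) + 12 = -4960 + 12 = -4948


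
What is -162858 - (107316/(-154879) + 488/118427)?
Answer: -2987105242290734/18341855333 ≈ -1.6286e+5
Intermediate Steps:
-162858 - (107316/(-154879) + 488/118427) = -162858 - (107316*(-1/154879) + 488*(1/118427)) = -162858 - (-107316/154879 + 488/118427) = -162858 - 1*(-12633530980/18341855333) = -162858 + 12633530980/18341855333 = -2987105242290734/18341855333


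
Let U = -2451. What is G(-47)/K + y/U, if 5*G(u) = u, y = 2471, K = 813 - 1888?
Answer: -306196/306375 ≈ -0.99942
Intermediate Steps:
K = -1075
G(u) = u/5
G(-47)/K + y/U = ((1/5)*(-47))/(-1075) + 2471/(-2451) = -47/5*(-1/1075) + 2471*(-1/2451) = 47/5375 - 2471/2451 = -306196/306375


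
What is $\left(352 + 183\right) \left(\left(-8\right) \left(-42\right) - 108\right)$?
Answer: $121980$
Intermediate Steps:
$\left(352 + 183\right) \left(\left(-8\right) \left(-42\right) - 108\right) = 535 \left(336 - 108\right) = 535 \cdot 228 = 121980$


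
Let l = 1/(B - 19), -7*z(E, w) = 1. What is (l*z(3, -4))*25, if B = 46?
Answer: -25/189 ≈ -0.13228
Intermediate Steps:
z(E, w) = -⅐ (z(E, w) = -⅐*1 = -⅐)
l = 1/27 (l = 1/(46 - 19) = 1/27 ≈ 0.037037)
(l*z(3, -4))*25 = ((1/27)*(-⅐))*25 = -1/189*25 = -25/189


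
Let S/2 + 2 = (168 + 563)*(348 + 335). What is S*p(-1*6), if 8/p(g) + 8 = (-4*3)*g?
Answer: 499271/4 ≈ 1.2482e+5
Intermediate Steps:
p(g) = 8/(-8 - 12*g) (p(g) = 8/(-8 + (-4*3)*g) = 8/(-8 - 12*g))
S = 998542 (S = -4 + 2*((168 + 563)*(348 + 335)) = -4 + 2*(731*683) = -4 + 2*499273 = -4 + 998546 = 998542)
S*p(-1*6) = 998542*(-2/(2 + 3*(-1*6))) = 998542*(-2/(2 + 3*(-6))) = 998542*(-2/(2 - 18)) = 998542*(-2/(-16)) = 998542*(-2*(-1/16)) = 998542*(⅛) = 499271/4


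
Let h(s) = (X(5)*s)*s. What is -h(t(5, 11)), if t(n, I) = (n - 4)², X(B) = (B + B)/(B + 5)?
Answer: -1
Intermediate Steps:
X(B) = 2*B/(5 + B) (X(B) = (2*B)/(5 + B) = 2*B/(5 + B))
t(n, I) = (-4 + n)²
h(s) = s² (h(s) = ((2*5/(5 + 5))*s)*s = ((2*5/10)*s)*s = ((2*5*(⅒))*s)*s = (1*s)*s = s*s = s²)
-h(t(5, 11)) = -((-4 + 5)²)² = -(1²)² = -1*1² = -1*1 = -1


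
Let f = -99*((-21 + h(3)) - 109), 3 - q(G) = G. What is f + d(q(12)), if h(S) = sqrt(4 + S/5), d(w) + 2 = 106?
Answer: 12974 - 99*sqrt(115)/5 ≈ 12762.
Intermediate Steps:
q(G) = 3 - G
d(w) = 104 (d(w) = -2 + 106 = 104)
h(S) = sqrt(4 + S/5) (h(S) = sqrt(4 + S*(1/5)) = sqrt(4 + S/5))
f = 12870 - 99*sqrt(115)/5 (f = -99*((-21 + sqrt(100 + 5*3)/5) - 109) = -99*((-21 + sqrt(100 + 15)/5) - 109) = -99*((-21 + sqrt(115)/5) - 109) = -99*(-130 + sqrt(115)/5) = 12870 - 99*sqrt(115)/5 ≈ 12658.)
f + d(q(12)) = (12870 - 99*sqrt(115)/5) + 104 = 12974 - 99*sqrt(115)/5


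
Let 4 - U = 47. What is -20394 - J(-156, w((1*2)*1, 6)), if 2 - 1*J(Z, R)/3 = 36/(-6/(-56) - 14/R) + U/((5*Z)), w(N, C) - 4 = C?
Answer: -963947417/47060 ≈ -20483.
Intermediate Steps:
U = -43 (U = 4 - 1*47 = 4 - 47 = -43)
w(N, C) = 4 + C
J(Z, R) = 6 - 108/(3/28 - 14/R) + 129/(5*Z) (J(Z, R) = 6 - 3*(36/(-6/(-56) - 14/R) - 43*1/(5*Z)) = 6 - 3*(36/(-6*(-1/56) - 14/R) - 43/(5*Z)) = 6 - 3*(36/(3/28 - 14/R) - 43/(5*Z)) = 6 + (-108/(3/28 - 14/R) + 129/(5*Z)) = 6 - 108/(3/28 - 14/R) + 129/(5*Z))
-20394 - J(-156, w((1*2)*1, 6)) = -20394 - 3*(-16856 - 3920*(-156) + 129*(4 + 6) - 5010*(4 + 6)*(-156))/(5*(-156)*(-392 + 3*(4 + 6))) = -20394 - 3*(-1)*(-16856 + 611520 + 129*10 - 5010*10*(-156))/(5*156*(-392 + 3*10)) = -20394 - 3*(-1)*(-16856 + 611520 + 1290 + 7815600)/(5*156*(-392 + 30)) = -20394 - 3*(-1)*8411554/(5*156*(-362)) = -20394 - 3*(-1)*(-1)*8411554/(5*156*362) = -20394 - 1*4205777/47060 = -20394 - 4205777/47060 = -963947417/47060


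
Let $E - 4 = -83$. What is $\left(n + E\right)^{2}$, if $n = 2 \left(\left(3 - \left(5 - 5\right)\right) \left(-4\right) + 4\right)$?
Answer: $9025$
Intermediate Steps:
$E = -79$ ($E = 4 - 83 = -79$)
$n = -16$ ($n = 2 \left(\left(3 - 0\right) \left(-4\right) + 4\right) = 2 \left(\left(3 + 0\right) \left(-4\right) + 4\right) = 2 \left(3 \left(-4\right) + 4\right) = 2 \left(-12 + 4\right) = 2 \left(-8\right) = -16$)
$\left(n + E\right)^{2} = \left(-16 - 79\right)^{2} = \left(-95\right)^{2} = 9025$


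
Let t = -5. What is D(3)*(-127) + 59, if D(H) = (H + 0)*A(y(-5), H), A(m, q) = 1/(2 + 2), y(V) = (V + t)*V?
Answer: -145/4 ≈ -36.250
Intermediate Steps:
y(V) = V*(-5 + V) (y(V) = (V - 5)*V = (-5 + V)*V = V*(-5 + V))
A(m, q) = 1/4
D(H) = H/4 (D(H) = (H + 0)*(1/4) = H*(1/4) = H/4)
D(3)*(-127) + 59 = ((1/4)*3)*(-127) + 59 = (3/4)*(-127) + 59 = -381/4 + 59 = -145/4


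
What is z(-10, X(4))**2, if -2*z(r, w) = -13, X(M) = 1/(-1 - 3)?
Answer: 169/4 ≈ 42.250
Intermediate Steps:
X(M) = -1/4 (X(M) = 1/(-4) = -1/4)
z(r, w) = 13/2 (z(r, w) = -1/2*(-13) = 13/2)
z(-10, X(4))**2 = (13/2)**2 = 169/4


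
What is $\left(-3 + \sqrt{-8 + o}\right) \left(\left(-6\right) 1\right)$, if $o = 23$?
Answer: $18 - 6 \sqrt{15} \approx -5.2379$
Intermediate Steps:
$\left(-3 + \sqrt{-8 + o}\right) \left(\left(-6\right) 1\right) = \left(-3 + \sqrt{-8 + 23}\right) \left(\left(-6\right) 1\right) = \left(-3 + \sqrt{15}\right) \left(-6\right) = 18 - 6 \sqrt{15}$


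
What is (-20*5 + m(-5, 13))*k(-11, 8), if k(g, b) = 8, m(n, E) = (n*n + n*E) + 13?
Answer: -1016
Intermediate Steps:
m(n, E) = 13 + n² + E*n (m(n, E) = (n² + E*n) + 13 = 13 + n² + E*n)
(-20*5 + m(-5, 13))*k(-11, 8) = (-20*5 + (13 + (-5)² + 13*(-5)))*8 = (-100 + (13 + 25 - 65))*8 = (-100 - 27)*8 = -127*8 = -1016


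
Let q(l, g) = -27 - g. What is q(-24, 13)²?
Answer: 1600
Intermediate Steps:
q(-24, 13)² = (-27 - 1*13)² = (-27 - 13)² = (-40)² = 1600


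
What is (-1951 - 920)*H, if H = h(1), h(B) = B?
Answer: -2871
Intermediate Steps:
H = 1
(-1951 - 920)*H = (-1951 - 920)*1 = -2871*1 = -2871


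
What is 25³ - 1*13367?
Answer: 2258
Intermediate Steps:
25³ - 1*13367 = 15625 - 13367 = 2258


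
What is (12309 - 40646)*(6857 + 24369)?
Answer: -884851162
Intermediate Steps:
(12309 - 40646)*(6857 + 24369) = -28337*31226 = -884851162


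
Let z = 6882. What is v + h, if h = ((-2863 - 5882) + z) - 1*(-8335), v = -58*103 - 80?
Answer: 418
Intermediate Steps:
v = -6054 (v = -5974 - 80 = -6054)
h = 6472 (h = ((-2863 - 5882) + 6882) - 1*(-8335) = (-8745 + 6882) + 8335 = -1863 + 8335 = 6472)
v + h = -6054 + 6472 = 418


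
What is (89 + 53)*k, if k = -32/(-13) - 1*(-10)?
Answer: 23004/13 ≈ 1769.5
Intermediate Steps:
k = 162/13 (k = -32*(-1/13) + 10 = 32/13 + 10 = 162/13 ≈ 12.462)
(89 + 53)*k = (89 + 53)*(162/13) = 142*(162/13) = 23004/13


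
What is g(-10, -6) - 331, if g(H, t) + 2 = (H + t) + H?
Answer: -359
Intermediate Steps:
g(H, t) = -2 + t + 2*H (g(H, t) = -2 + ((H + t) + H) = -2 + (t + 2*H) = -2 + t + 2*H)
g(-10, -6) - 331 = (-2 - 6 + 2*(-10)) - 331 = (-2 - 6 - 20) - 331 = -28 - 331 = -359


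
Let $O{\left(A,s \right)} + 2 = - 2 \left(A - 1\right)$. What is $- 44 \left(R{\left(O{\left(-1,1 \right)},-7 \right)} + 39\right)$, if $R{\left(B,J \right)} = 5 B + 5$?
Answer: $-2376$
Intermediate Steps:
$O{\left(A,s \right)} = - 2 A$ ($O{\left(A,s \right)} = -2 - 2 \left(A - 1\right) = -2 - 2 \left(-1 + A\right) = -2 - \left(-2 + 2 A\right) = - 2 A$)
$R{\left(B,J \right)} = 5 + 5 B$
$- 44 \left(R{\left(O{\left(-1,1 \right)},-7 \right)} + 39\right) = - 44 \left(\left(5 + 5 \left(\left(-2\right) \left(-1\right)\right)\right) + 39\right) = - 44 \left(\left(5 + 5 \cdot 2\right) + 39\right) = - 44 \left(\left(5 + 10\right) + 39\right) = - 44 \left(15 + 39\right) = \left(-44\right) 54 = -2376$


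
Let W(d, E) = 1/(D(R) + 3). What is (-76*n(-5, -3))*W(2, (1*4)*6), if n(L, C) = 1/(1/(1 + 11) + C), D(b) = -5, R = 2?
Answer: -456/35 ≈ -13.029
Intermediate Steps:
n(L, C) = 1/(1/12 + C)
W(d, E) = -1/2 (W(d, E) = 1/(-5 + 3) = 1/(-2) = -1/2)
(-76*n(-5, -3))*W(2, (1*4)*6) = -912/(1 + 12*(-3))*(-1/2) = -912/(1 - 36)*(-1/2) = -912/(-35)*(-1/2) = -912*(-1)/35*(-1/2) = -76*(-12/35)*(-1/2) = (912/35)*(-1/2) = -456/35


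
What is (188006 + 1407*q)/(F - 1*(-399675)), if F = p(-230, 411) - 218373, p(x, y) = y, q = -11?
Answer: 24647/25959 ≈ 0.94946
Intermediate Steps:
F = -217962 (F = 411 - 218373 = -217962)
(188006 + 1407*q)/(F - 1*(-399675)) = (188006 + 1407*(-11))/(-217962 - 1*(-399675)) = (188006 - 15477)/(-217962 + 399675) = 172529/181713 = 172529*(1/181713) = 24647/25959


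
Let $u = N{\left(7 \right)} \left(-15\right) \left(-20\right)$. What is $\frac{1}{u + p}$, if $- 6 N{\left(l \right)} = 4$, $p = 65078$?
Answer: $\frac{1}{64878} \approx 1.5414 \cdot 10^{-5}$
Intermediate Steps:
$N{\left(l \right)} = - \frac{2}{3}$ ($N{\left(l \right)} = \left(- \frac{1}{6}\right) 4 = - \frac{2}{3}$)
$u = -200$ ($u = \left(- \frac{2}{3}\right) \left(-15\right) \left(-20\right) = 10 \left(-20\right) = -200$)
$\frac{1}{u + p} = \frac{1}{-200 + 65078} = \frac{1}{64878}$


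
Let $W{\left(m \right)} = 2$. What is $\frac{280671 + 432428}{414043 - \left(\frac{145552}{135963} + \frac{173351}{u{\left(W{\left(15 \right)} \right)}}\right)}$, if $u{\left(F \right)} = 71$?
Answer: $\frac{6883810632927}{3973331860834} \approx 1.7325$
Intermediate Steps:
$\frac{280671 + 432428}{414043 - \left(\frac{145552}{135963} + \frac{173351}{u{\left(W{\left(15 \right)} \right)}}\right)} = \frac{280671 + 432428}{414043 - \left(\frac{145552}{135963} + \frac{173351}{71}\right)} = \frac{713099}{414043 - \frac{23579656205}{9653373}} = \frac{713099}{\frac{3973331860834}{9653373}} = 713099 \cdot \frac{9653373}{3973331860834} = \frac{6883810632927}{3973331860834}$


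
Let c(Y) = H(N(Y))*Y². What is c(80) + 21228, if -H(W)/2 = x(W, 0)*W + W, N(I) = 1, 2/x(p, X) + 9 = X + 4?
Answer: 13548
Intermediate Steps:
x(p, X) = 2/(-5 + X) (x(p, X) = 2/(-9 + (X + 4)) = 2/(-9 + (4 + X)) = 2/(-5 + X))
H(W) = -6*W/5 (H(W) = -2*((2/(-5 + 0))*W + W) = -2*((2/(-5))*W + W) = -2*((2*(-⅕))*W + W) = -2*(-2*W/5 + W) = -6*W/5)
c(Y) = -6*Y²/5 (c(Y) = (-6/5*1)*Y² = -6*Y²/5)
c(80) + 21228 = -6/5*80² + 21228 = -6/5*6400 + 21228 = -7680 + 21228 = 13548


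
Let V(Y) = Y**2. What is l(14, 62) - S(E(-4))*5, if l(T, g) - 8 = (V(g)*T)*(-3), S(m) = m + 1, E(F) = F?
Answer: -161425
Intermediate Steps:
S(m) = 1 + m
l(T, g) = 8 - 3*T*g**2 (l(T, g) = 8 + (g**2*T)*(-3) = 8 + (T*g**2)*(-3) = 8 - 3*T*g**2)
l(14, 62) - S(E(-4))*5 = (8 - 3*14*62**2) - (1 - 4)*5 = (8 - 3*14*3844) - (-3)*5 = (8 - 161448) - 1*(-15) = -161440 + 15 = -161425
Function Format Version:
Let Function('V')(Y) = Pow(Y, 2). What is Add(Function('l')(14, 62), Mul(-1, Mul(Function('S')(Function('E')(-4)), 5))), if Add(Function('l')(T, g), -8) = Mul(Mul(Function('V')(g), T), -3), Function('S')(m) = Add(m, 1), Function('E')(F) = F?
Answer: -161425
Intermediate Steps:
Function('S')(m) = Add(1, m)
Function('l')(T, g) = Add(8, Mul(-3, T, Pow(g, 2))) (Function('l')(T, g) = Add(8, Mul(Mul(Pow(g, 2), T), -3)) = Add(8, Mul(Mul(T, Pow(g, 2)), -3)) = Add(8, Mul(-3, T, Pow(g, 2))))
Add(Function('l')(14, 62), Mul(-1, Mul(Function('S')(Function('E')(-4)), 5))) = Add(Add(8, Mul(-3, 14, Pow(62, 2))), Mul(-1, Mul(Add(1, -4), 5))) = Add(Add(8, Mul(-3, 14, 3844)), Mul(-1, Mul(-3, 5))) = Add(Add(8, -161448), Mul(-1, -15)) = Add(-161440, 15) = -161425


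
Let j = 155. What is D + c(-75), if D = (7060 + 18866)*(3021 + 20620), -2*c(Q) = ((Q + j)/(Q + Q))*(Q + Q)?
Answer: 612916526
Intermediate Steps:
c(Q) = -155/2 - Q/2 (c(Q) = -(Q + 155)/(Q + Q)*(Q + Q)/2 = -(155 + Q)/((2*Q))*2*Q/2 = -(155 + Q)*(1/(2*Q))*2*Q/2 = -(155 + Q)/(2*Q)*2*Q/2 = -(155 + Q)/2 = -155/2 - Q/2)
D = 612916566 (D = 25926*23641 = 612916566)
D + c(-75) = 612916566 + (-155/2 - ½*(-75)) = 612916566 + (-155/2 + 75/2) = 612916566 - 40 = 612916526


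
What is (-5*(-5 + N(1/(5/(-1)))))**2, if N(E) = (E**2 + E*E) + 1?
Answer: 9604/25 ≈ 384.16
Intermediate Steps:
N(E) = 1 + 2*E**2 (N(E) = (E**2 + E**2) + 1 = 2*E**2 + 1 = 1 + 2*E**2)
(-5*(-5 + N(1/(5/(-1)))))**2 = (-5*(-5 + (1 + 2*(1/(5/(-1)))**2)))**2 = (-5*(-5 + (1 + 2*(1/(5*(-1)))**2)))**2 = (-5*(-5 + (1 + 2*(1/(-5))**2)))**2 = (-5*(-5 + (1 + 2*(1*(-1/5))**2)))**2 = (-5*(-5 + (1 + 2*(-1/5)**2)))**2 = (-5*(-5 + (1 + 2*(1/25))))**2 = (-5*(-5 + (1 + 2/25)))**2 = (-5*(-5 + 27/25))**2 = (-5*(-98/25))**2 = (98/5)**2 = 9604/25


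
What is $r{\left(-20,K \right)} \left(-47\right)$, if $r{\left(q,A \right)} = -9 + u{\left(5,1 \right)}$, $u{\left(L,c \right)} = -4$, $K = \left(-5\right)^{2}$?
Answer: $611$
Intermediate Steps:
$K = 25$
$r{\left(q,A \right)} = -13$ ($r{\left(q,A \right)} = -9 - 4 = -13$)
$r{\left(-20,K \right)} \left(-47\right) = \left(-13\right) \left(-47\right) = 611$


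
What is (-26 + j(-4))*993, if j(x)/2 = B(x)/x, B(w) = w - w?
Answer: -25818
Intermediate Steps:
B(w) = 0
j(x) = 0 (j(x) = 2*(0/x) = 2*0 = 0)
(-26 + j(-4))*993 = (-26 + 0)*993 = -26*993 = -25818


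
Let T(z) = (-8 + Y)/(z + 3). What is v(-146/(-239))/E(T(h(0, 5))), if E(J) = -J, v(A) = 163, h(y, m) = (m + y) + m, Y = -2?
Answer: 2119/10 ≈ 211.90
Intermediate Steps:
h(y, m) = y + 2*m
T(z) = -10/(3 + z) (T(z) = (-8 - 2)/(z + 3) = -10/(3 + z))
v(-146/(-239))/E(T(h(0, 5))) = 163/((-(-10)/(3 + (0 + 2*5)))) = 163/((-(-10)/(3 + (0 + 10)))) = 163/((-(-10)/(3 + 10))) = 163/((-(-10)/13)) = 163/((-1*(-10/13))) = 163/(10/13) = 163*(13/10) = 2119/10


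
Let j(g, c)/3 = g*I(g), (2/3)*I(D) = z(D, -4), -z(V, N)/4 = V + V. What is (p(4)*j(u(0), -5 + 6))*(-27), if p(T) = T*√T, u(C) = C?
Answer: 0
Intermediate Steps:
p(T) = T^(3/2)
z(V, N) = -8*V (z(V, N) = -4*(V + V) = -8*V)
I(D) = -12*D (I(D) = 3*(-8*D)/2 = -12*D)
j(g, c) = -36*g² (j(g, c) = 3*(g*(-12*g)) = 3*(-12*g²) = -36*g²)
(p(4)*j(u(0), -5 + 6))*(-27) = (4^(3/2)*(-36*0²))*(-27) = (8*(-36*0))*(-27) = (8*0)*(-27) = 0*(-27) = 0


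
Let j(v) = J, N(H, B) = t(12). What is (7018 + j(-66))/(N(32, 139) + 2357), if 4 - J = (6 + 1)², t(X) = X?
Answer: 6973/2369 ≈ 2.9434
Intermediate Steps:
N(H, B) = 12
J = -45 (J = 4 - (6 + 1)² = 4 - 1*7² = 4 - 1*49 = 4 - 49 = -45)
j(v) = -45
(7018 + j(-66))/(N(32, 139) + 2357) = (7018 - 45)/(12 + 2357) = 6973/2369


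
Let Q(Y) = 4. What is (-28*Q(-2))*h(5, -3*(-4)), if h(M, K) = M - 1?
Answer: -448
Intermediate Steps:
h(M, K) = -1 + M
(-28*Q(-2))*h(5, -3*(-4)) = (-28*4)*(-1 + 5) = -112*4 = -448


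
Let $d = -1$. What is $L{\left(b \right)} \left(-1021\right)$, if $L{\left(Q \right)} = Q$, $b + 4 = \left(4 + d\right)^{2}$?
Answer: $-5105$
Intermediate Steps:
$b = 5$ ($b = -4 + \left(4 - 1\right)^{2} = -4 + 3^{2} = -4 + 9 = 5$)
$L{\left(b \right)} \left(-1021\right) = 5 \left(-1021\right) = -5105$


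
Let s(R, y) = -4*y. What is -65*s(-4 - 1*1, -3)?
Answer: -780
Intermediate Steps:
-65*s(-4 - 1*1, -3) = -(-260)*(-3) = -65*12 = -780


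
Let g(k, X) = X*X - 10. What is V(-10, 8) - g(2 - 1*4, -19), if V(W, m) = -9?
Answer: -360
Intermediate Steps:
g(k, X) = -10 + X² (g(k, X) = X² - 10 = -10 + X²)
V(-10, 8) - g(2 - 1*4, -19) = -9 - (-10 + (-19)²) = -9 - (-10 + 361) = -9 - 1*351 = -9 - 351 = -360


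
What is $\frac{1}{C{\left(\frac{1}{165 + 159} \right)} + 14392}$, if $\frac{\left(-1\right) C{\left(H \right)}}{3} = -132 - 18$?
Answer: $\frac{1}{14842} \approx 6.7376 \cdot 10^{-5}$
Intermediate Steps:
$C{\left(H \right)} = 450$ ($C{\left(H \right)} = - 3 \left(-132 - 18\right) = \left(-3\right) \left(-150\right) = 450$)
$\frac{1}{C{\left(\frac{1}{165 + 159} \right)} + 14392} = \frac{1}{450 + 14392} = \frac{1}{14842}$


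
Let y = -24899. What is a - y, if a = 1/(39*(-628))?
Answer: 609826307/24492 ≈ 24899.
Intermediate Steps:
a = -1/24492 (a = 1/(-24492) = -1/24492 ≈ -4.0830e-5)
a - y = -1/24492 - 1*(-24899) = -1/24492 + 24899 = 609826307/24492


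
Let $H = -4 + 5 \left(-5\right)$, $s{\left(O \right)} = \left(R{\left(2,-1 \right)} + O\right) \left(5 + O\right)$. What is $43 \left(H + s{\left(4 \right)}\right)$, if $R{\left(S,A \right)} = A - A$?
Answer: $301$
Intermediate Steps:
$R{\left(S,A \right)} = 0$
$s{\left(O \right)} = O \left(5 + O\right)$ ($s{\left(O \right)} = \left(0 + O\right) \left(5 + O\right) = O \left(5 + O\right)$)
$H = -29$ ($H = -4 - 25 = -29$)
$43 \left(H + s{\left(4 \right)}\right) = 43 \left(-29 + 4 \left(5 + 4\right)\right) = 43 \left(-29 + 4 \cdot 9\right) = 43 \left(-29 + 36\right) = 43 \cdot 7 = 301$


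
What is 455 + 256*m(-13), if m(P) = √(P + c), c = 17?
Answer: 967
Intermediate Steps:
m(P) = √(17 + P) (m(P) = √(P + 17) = √(17 + P))
455 + 256*m(-13) = 455 + 256*√(17 - 13) = 455 + 256*√4 = 455 + 256*2 = 455 + 512 = 967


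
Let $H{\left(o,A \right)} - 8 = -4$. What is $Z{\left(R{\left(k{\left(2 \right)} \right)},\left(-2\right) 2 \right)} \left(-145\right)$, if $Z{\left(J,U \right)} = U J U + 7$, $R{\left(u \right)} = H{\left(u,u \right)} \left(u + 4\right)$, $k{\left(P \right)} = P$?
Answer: $-56695$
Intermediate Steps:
$H{\left(o,A \right)} = 4$ ($H{\left(o,A \right)} = 8 - 4 = 4$)
$R{\left(u \right)} = 16 + 4 u$ ($R{\left(u \right)} = 4 \left(u + 4\right) = 4 \left(4 + u\right) = 16 + 4 u$)
$Z{\left(J,U \right)} = 7 + J U^{2}$ ($Z{\left(J,U \right)} = J U U + 7 = J U^{2} + 7 = 7 + J U^{2}$)
$Z{\left(R{\left(k{\left(2 \right)} \right)},\left(-2\right) 2 \right)} \left(-145\right) = \left(7 + \left(16 + 4 \cdot 2\right) \left(\left(-2\right) 2\right)^{2}\right) \left(-145\right) = \left(7 + \left(16 + 8\right) \left(-4\right)^{2}\right) \left(-145\right) = \left(7 + 24 \cdot 16\right) \left(-145\right) = \left(7 + 384\right) \left(-145\right) = 391 \left(-145\right) = -56695$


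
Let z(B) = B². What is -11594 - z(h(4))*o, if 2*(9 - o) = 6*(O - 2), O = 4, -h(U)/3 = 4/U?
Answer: -11621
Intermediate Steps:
h(U) = -12/U
o = 3 (o = 9 - 3*(4 - 2) = 9 - 3*2 = 9 - ½*12 = 9 - 6 = 3)
-11594 - z(h(4))*o = -11594 - (-12/4)²*3 = -11594 - (-12*¼)²*3 = -11594 - (-3)²*3 = -11594 - 9*3 = -11594 - 1*27 = -11594 - 27 = -11621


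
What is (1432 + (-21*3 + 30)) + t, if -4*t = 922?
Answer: 2337/2 ≈ 1168.5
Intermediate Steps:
t = -461/2 (t = -¼*922 = -461/2 ≈ -230.50)
(1432 + (-21*3 + 30)) + t = (1432 + (-21*3 + 30)) - 461/2 = (1432 + (-63 + 30)) - 461/2 = (1432 - 33) - 461/2 = 1399 - 461/2 = 2337/2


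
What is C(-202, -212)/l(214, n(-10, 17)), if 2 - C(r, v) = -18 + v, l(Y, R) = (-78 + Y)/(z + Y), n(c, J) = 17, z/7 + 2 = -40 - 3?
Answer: -2929/17 ≈ -172.29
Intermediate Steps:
z = -315 (z = -14 + 7*(-40 - 3) = -14 + 7*(-43) = -14 - 301 = -315)
l(Y, R) = (-78 + Y)/(-315 + Y)
C(r, v) = 20 - v (C(r, v) = 2 - (-18 + v) = 2 + (18 - v) = 20 - v)
C(-202, -212)/l(214, n(-10, 17)) = (20 - 1*(-212))/(((-78 + 214)/(-315 + 214))) = (20 + 212)/((136/(-101))) = 232/((-1/101*136)) = 232/(-136/101) = 232*(-101/136) = -2929/17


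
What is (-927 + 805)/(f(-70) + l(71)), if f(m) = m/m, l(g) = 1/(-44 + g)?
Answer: -1647/14 ≈ -117.64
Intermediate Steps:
f(m) = 1
(-927 + 805)/(f(-70) + l(71)) = (-927 + 805)/(1 + 1/(-44 + 71)) = -122/(1 + 1/27) = -122/28/27 = -122*27/28 = -1647/14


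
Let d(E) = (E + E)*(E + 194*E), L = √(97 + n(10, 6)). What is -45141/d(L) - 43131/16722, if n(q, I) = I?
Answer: -69095002/18658965 ≈ -3.7030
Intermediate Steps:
L = √103 (L = √(97 + 6) = √103 ≈ 10.149)
d(E) = 390*E² (d(E) = (2*E)*(195*E) = 390*E²)
-45141/d(L) - 43131/16722 = -45141/(390*(√103)²) - 43131/16722 = -45141/(390*103) - 43131*1/16722 = -45141/40170 - 14377/5574 = -45141*1/40170 - 14377/5574 = -15047/13390 - 14377/5574 = -69095002/18658965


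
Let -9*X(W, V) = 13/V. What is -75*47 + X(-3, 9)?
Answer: -285538/81 ≈ -3525.2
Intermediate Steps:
X(W, V) = -13/(9*V)
-75*47 + X(-3, 9) = -75*47 - 13/9/9 = -3525 - 13/9*⅑ = -3525 - 13/81 = -285538/81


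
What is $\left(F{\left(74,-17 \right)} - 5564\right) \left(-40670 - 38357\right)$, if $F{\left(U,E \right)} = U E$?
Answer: $539122194$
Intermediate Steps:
$F{\left(U,E \right)} = E U$
$\left(F{\left(74,-17 \right)} - 5564\right) \left(-40670 - 38357\right) = \left(\left(-17\right) 74 - 5564\right) \left(-40670 - 38357\right) = \left(-1258 - 5564\right) \left(-79027\right) = \left(-6822\right) \left(-79027\right) = 539122194$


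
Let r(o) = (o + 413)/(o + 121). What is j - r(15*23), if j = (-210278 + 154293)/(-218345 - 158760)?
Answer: -25975658/17573093 ≈ -1.4781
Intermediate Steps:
r(o) = (413 + o)/(121 + o)
j = 11197/75421 (j = -55985/(-377105) = -55985*(-1/377105) = 11197/75421 ≈ 0.14846)
j - r(15*23) = 11197/75421 - (413 + 15*23)/(121 + 15*23) = 11197/75421 - (413 + 345)/(121 + 345) = 11197/75421 - 758/466 = 11197/75421 - 1*379/233 = 11197/75421 - 379/233 = -25975658/17573093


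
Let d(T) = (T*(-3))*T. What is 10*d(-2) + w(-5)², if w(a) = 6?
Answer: -84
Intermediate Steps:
d(T) = -3*T² (d(T) = (-3*T)*T = -3*T²)
10*d(-2) + w(-5)² = 10*(-3*(-2)²) + 6² = 10*(-3*4) + 36 = 10*(-12) + 36 = -120 + 36 = -84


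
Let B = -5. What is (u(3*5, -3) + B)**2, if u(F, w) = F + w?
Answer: 49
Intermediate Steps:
(u(3*5, -3) + B)**2 = ((3*5 - 3) - 5)**2 = ((15 - 3) - 5)**2 = (12 - 5)**2 = 7**2 = 49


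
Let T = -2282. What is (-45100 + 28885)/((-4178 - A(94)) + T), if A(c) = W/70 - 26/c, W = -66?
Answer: 26673675/10624694 ≈ 2.5105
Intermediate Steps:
A(c) = -33/35 - 26/c (A(c) = -66/70 - 26/c = -66*1/70 - 26/c = -33/35 - 26/c)
(-45100 + 28885)/((-4178 - A(94)) + T) = (-45100 + 28885)/((-4178 - (-33/35 - 26/94)) - 2282) = -16215/((-4178 - (-33/35 - 26*1/94)) - 2282) = -16215/((-4178 - (-33/35 - 13/47)) - 2282) = -16215/((-4178 - 1*(-2006/1645)) - 2282) = -16215/((-4178 + 2006/1645) - 2282) = -16215/(-6870804/1645 - 2282) = -16215/(-10624694/1645) = -16215*(-1645/10624694) = 26673675/10624694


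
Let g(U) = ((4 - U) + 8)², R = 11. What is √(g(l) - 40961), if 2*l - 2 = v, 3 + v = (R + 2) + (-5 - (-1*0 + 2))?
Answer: I*√163483/2 ≈ 202.17*I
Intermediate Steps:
v = 3 (v = -3 + ((11 + 2) + (-5 - (-1*0 + 2))) = -3 + (13 + (-5 - (0 + 2))) = -3 + (13 + (-5 - 1*2)) = -3 + (13 + (-5 - 2)) = -3 + (13 - 7) = -3 + 6 = 3)
l = 5/2 (l = 1 + (½)*3 = 1 + 3/2 = 5/2 ≈ 2.5000)
g(U) = (12 - U)²
√(g(l) - 40961) = √((-12 + 5/2)² - 40961) = √((-19/2)² - 40961) = √(361/4 - 40961) = √(-163483/4) = I*√163483/2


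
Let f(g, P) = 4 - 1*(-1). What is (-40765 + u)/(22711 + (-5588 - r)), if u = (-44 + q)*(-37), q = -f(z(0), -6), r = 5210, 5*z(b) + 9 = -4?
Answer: -12984/3971 ≈ -3.2697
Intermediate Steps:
z(b) = -13/5 (z(b) = -9/5 + (⅕)*(-4) = -9/5 - ⅘ = -13/5)
f(g, P) = 5 (f(g, P) = 4 + 1 = 5)
q = -5 (q = -1*5 = -5)
u = 1813 (u = (-44 - 5)*(-37) = -49*(-37) = 1813)
(-40765 + u)/(22711 + (-5588 - r)) = (-40765 + 1813)/(22711 + (-5588 - 1*5210)) = -38952/(22711 + (-5588 - 5210)) = -38952/(22711 - 10798) = -38952/11913 = -38952*1/11913 = -12984/3971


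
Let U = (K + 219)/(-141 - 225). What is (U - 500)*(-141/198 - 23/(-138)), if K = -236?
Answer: 182983/671 ≈ 272.70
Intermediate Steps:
U = 17/366 (U = (-236 + 219)/(-141 - 225) = -17/(-366) = -17*(-1/366) = 17/366 ≈ 0.046448)
(U - 500)*(-141/198 - 23/(-138)) = (17/366 - 500)*(-141/198 - 23/(-138)) = -182983*(-141*1/198 - 23*(-1/138))/366 = -182983*(-47/66 + ⅙)/366 = -182983/366*(-6/11) = 182983/671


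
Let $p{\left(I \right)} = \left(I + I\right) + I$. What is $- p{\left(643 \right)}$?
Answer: $-1929$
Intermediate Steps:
$p{\left(I \right)} = 3 I$ ($p{\left(I \right)} = 2 I + I = 3 I$)
$- p{\left(643 \right)} = - 3 \cdot 643 = \left(-1\right) 1929 = -1929$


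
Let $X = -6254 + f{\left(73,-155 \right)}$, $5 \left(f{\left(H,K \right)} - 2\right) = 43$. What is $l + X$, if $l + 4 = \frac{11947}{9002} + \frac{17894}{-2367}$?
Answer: $- \frac{666253703153}{106538670} \approx -6253.6$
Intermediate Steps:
$l = - \frac{218034175}{21307734}$ ($l = -4 + \left(\frac{11947}{9002} + \frac{17894}{-2367}\right) = -4 + \left(11947 \cdot \frac{1}{9002} + 17894 \left(- \frac{1}{2367}\right)\right) = -4 + \left(\frac{11947}{9002} - \frac{17894}{2367}\right) = -4 - \frac{132803239}{21307734} = - \frac{218034175}{21307734} \approx -10.233$)
$f{\left(H,K \right)} = \frac{53}{5}$ ($f{\left(H,K \right)} = 2 + \frac{1}{5} \cdot 43 = 2 + \frac{43}{5} = \frac{53}{5}$)
$X = - \frac{31217}{5}$ ($X = -6254 + \frac{53}{5} = - \frac{31217}{5} \approx -6243.4$)
$l + X = - \frac{218034175}{21307734} - \frac{31217}{5} = - \frac{666253703153}{106538670}$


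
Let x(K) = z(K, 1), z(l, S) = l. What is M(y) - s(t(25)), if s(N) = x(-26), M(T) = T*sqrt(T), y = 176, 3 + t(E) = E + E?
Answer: 26 + 704*sqrt(11) ≈ 2360.9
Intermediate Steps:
t(E) = -3 + 2*E (t(E) = -3 + (E + E) = -3 + 2*E)
x(K) = K
M(T) = T**(3/2)
s(N) = -26
M(y) - s(t(25)) = 176**(3/2) - 1*(-26) = 704*sqrt(11) + 26 = 26 + 704*sqrt(11)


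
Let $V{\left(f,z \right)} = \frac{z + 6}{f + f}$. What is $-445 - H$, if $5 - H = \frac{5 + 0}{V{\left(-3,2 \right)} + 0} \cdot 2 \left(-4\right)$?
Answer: $-420$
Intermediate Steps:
$V{\left(f,z \right)} = \frac{6 + z}{2 f}$
$H = -25$ ($H = 5 - \frac{5 + 0}{\frac{6 + 2}{2 \left(-3\right)} + 0} \cdot 2 \left(-4\right) = 5 - \frac{5}{\frac{1}{2} \left(- \frac{1}{3}\right) 8 + 0} \cdot 2 \left(-4\right) = 5 - \frac{5}{- \frac{4}{3} + 0} \cdot 2 \left(-4\right) = 5 - \frac{5}{- \frac{4}{3}} \cdot 2 \left(-4\right) = 5 - 5 \left(- \frac{3}{4}\right) 2 \left(-4\right) = 5 - \left(- \frac{15}{4}\right) 2 \left(-4\right) = 5 - \left(- \frac{15}{2}\right) \left(-4\right) = 5 - 30 = -25$)
$-445 - H = -445 - -25 = -445 + 25 = -420$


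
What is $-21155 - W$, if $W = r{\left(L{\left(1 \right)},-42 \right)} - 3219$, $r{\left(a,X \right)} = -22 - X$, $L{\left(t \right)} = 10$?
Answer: $-17956$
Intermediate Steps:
$W = -3199$ ($W = \left(-22 - -42\right) - 3219 = \left(-22 + 42\right) - 3219 = 20 - 3219 = -3199$)
$-21155 - W = -21155 - -3199 = -21155 + 3199 = -17956$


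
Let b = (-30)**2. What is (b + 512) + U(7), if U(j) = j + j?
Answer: 1426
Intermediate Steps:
b = 900
U(j) = 2*j
(b + 512) + U(7) = (900 + 512) + 2*7 = 1412 + 14 = 1426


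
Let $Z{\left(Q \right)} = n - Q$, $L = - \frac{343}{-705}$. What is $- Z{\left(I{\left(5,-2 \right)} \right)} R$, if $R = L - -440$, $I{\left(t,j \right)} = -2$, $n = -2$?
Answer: $0$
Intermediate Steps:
$L = \frac{343}{705}$ ($L = \left(-343\right) \left(- \frac{1}{705}\right) = \frac{343}{705} \approx 0.48652$)
$Z{\left(Q \right)} = -2 - Q$
$R = \frac{310543}{705}$ ($R = \frac{343}{705} - -440 = \frac{343}{705} + 440 = \frac{310543}{705} \approx 440.49$)
$- Z{\left(I{\left(5,-2 \right)} \right)} R = - \frac{\left(-2 - -2\right) 310543}{705} = - \frac{\left(-2 + 2\right) 310543}{705} = - \frac{0 \cdot 310543}{705} = \left(-1\right) 0 = 0$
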